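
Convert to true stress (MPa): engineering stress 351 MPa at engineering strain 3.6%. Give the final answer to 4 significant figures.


sigma_true = sigma_eng * (1 + epsilon_eng)
sigma_true = 351 * (1 + 0.036)
sigma_true = 363.6 MPa


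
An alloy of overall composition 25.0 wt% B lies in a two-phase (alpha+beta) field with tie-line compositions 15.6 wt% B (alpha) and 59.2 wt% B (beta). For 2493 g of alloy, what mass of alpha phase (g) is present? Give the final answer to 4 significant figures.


f_alpha = (C_beta - C0) / (C_beta - C_alpha)
f_alpha = (59.2 - 25.0) / (59.2 - 15.6) = 0.784404
m_alpha = f_alpha * m_total = 0.784404 * 2493 = 1956 g


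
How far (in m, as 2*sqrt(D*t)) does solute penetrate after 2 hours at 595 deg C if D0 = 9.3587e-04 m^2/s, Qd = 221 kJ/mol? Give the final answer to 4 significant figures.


Step 1: D = D0 * exp(-Qd/(R*T))
T = 868.15 K
D = 9.3587e-04 * exp(-221e3 / (8.314 * 868.15)) = 4.71694e-17 m^2/s
Step 2: L = 2*sqrt(D*t)
t = 2 h = 7200 s
L = 2*sqrt(4.71694e-17 * 7200) = 1.166e-06 m


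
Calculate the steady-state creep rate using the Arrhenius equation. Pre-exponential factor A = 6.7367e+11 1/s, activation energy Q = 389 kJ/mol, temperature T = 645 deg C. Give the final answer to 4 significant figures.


rate = A * exp(-Q / (R*T))
T = 645 + 273.15 = 918.15 K
rate = 6.7367e+11 * exp(-389e3 / (8.314 * 918.15))
rate = 4.977e-11 1/s


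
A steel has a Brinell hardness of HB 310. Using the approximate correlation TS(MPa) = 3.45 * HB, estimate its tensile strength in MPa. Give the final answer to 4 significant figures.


TS (MPa) = 3.45 * HB
TS = 3.45 * 310
TS = 1070 MPa


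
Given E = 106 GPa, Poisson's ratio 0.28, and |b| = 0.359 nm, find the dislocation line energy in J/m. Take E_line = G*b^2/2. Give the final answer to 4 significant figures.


Step 1: G = E / (2*(1+nu))
G = 106 / (2*(1+0.28)) = 41.4063 GPa = 4.14063e+10 Pa
Step 2: E_line = G*b^2/2
b = 0.359 nm = 3.59e-10 m
E_line = 0.5 * 4.14063e+10 * (3.59e-10)^2 = 2.668e-09 J/m


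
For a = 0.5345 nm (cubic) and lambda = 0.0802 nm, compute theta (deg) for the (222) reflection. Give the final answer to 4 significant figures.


d = a / sqrt(h^2+k^2+l^2)
d = 0.5345 / sqrt(12) = 0.154297 nm
lambda = 2*d*sin(theta)  =>  sin(theta) = lambda / (2*d)
sin(theta) = 0.0802 / (2 * 0.154297) = 0.259889
theta = 15.06 deg


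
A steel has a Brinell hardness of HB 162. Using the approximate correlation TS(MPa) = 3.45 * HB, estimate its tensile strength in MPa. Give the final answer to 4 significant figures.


TS (MPa) = 3.45 * HB
TS = 3.45 * 162
TS = 558.9 MPa


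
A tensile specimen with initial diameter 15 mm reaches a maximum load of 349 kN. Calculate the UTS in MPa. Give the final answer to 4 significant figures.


A0 = pi*(d/2)^2 = pi*(15/2)^2 = 176.715 mm^2
UTS = F_max / A0 = 349*1000 / 176.715
UTS = 1975 MPa


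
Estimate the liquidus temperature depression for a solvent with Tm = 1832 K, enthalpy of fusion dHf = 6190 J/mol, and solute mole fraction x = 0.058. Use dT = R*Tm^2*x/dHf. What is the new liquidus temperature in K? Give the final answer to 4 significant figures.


dT = R*Tm^2*x / dHf
dT = 8.314 * 1832^2 * 0.058 / 6190
dT = 261.456 K
T_new = 1832 - 261.456 = 1571 K


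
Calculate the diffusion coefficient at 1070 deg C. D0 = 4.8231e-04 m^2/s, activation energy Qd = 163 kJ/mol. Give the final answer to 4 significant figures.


D = D0 * exp(-Qd / (R*T))
T = 1343.15 K
D = 4.8231e-04 * exp(-163e3 / (8.314 * 1343.15))
D = 2.208e-10 m^2/s


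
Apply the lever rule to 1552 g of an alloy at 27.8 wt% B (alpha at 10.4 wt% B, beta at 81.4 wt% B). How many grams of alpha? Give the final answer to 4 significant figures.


f_alpha = (C_beta - C0) / (C_beta - C_alpha)
f_alpha = (81.4 - 27.8) / (81.4 - 10.4) = 0.75493
m_alpha = f_alpha * m_total = 0.75493 * 1552 = 1172 g


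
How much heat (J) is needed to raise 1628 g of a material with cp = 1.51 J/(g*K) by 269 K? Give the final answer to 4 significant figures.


Q = m * cp * dT
Q = 1628 * 1.51 * 269
Q = 661300 J


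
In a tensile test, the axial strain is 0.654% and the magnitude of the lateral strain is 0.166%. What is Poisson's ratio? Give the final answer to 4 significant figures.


nu = -epsilon_lat / epsilon_axial
Lateral strain is contraction (negative), so using magnitudes:
nu = 0.166 / 0.654
nu = 0.2538


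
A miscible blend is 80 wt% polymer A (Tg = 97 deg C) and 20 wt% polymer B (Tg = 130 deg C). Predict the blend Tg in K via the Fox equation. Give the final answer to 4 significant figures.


1/Tg = w1/Tg1 + w2/Tg2 (in Kelvin)
Tg1 = 370.15 K, Tg2 = 403.15 K
1/Tg = 0.8/370.15 + 0.2/403.15
Tg = 376.3 K


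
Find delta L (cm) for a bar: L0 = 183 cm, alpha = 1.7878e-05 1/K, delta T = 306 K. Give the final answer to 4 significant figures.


dL = L0 * alpha * dT
dL = 183 * 1.7878e-05 * 306
dL = 1.001 cm


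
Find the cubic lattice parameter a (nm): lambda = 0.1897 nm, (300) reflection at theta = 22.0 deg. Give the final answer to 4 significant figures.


d = lambda / (2*sin(theta))
d = 0.1897 / (2*sin(22.0 deg))
d = 0.253199 nm
a = d * sqrt(h^2+k^2+l^2) = 0.253199 * sqrt(9)
a = 0.7596 nm


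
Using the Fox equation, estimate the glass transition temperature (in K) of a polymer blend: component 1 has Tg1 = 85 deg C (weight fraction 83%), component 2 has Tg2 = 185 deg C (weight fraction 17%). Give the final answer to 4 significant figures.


1/Tg = w1/Tg1 + w2/Tg2 (in Kelvin)
Tg1 = 358.15 K, Tg2 = 458.15 K
1/Tg = 0.83/358.15 + 0.17/458.15
Tg = 372 K


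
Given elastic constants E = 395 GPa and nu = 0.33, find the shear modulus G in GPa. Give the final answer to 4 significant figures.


G = E / (2*(1+nu))
G = 395 / (2*(1+0.33))
G = 148.5 GPa


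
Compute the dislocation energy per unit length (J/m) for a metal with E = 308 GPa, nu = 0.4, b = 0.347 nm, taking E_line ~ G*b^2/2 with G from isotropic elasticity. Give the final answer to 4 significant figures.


Step 1: G = E / (2*(1+nu))
G = 308 / (2*(1+0.4)) = 110 GPa = 1.1e+11 Pa
Step 2: E_line = G*b^2/2
b = 0.347 nm = 3.47e-10 m
E_line = 0.5 * 1.1e+11 * (3.47e-10)^2 = 6.622e-09 J/m


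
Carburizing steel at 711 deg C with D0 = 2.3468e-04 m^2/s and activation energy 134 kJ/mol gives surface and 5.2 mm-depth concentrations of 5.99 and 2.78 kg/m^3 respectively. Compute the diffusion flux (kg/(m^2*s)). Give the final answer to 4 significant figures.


Step 1: D = D0 * exp(-Qd/(R*T))
T = 711 + 273.15 = 984.15 K
D = 2.3468e-04 * exp(-134e3 / (8.314 * 984.15)) = 1.81155e-11 m^2/s
Step 2: J = D * (C1 - C2) / dx
J = 1.81155e-11 * (5.99 - 2.78) / 5.2e-03
J = 1.118e-08 kg/(m^2*s)


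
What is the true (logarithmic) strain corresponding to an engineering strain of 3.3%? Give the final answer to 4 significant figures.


epsilon_true = ln(1 + epsilon_eng)
epsilon_true = ln(1 + 0.033)
epsilon_true = 0.03247


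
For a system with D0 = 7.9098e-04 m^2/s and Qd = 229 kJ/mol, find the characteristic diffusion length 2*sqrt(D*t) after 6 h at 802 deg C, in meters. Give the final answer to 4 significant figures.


Step 1: D = D0 * exp(-Qd/(R*T))
T = 1075.15 K
D = 7.9098e-04 * exp(-229e3 / (8.314 * 1075.15)) = 5.91729e-15 m^2/s
Step 2: L = 2*sqrt(D*t)
t = 6 h = 21600 s
L = 2*sqrt(5.91729e-15 * 21600) = 2.261e-05 m


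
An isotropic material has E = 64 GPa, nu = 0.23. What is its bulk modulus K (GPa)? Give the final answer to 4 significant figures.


K = E / (3*(1-2*nu))
K = 64 / (3*(1-2*0.23))
K = 39.51 GPa


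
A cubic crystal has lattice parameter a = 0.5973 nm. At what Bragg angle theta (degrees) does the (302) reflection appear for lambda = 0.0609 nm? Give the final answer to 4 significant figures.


d = a / sqrt(h^2+k^2+l^2)
d = 0.5973 / sqrt(13) = 0.165661 nm
lambda = 2*d*sin(theta)  =>  sin(theta) = lambda / (2*d)
sin(theta) = 0.0609 / (2 * 0.165661) = 0.183809
theta = 10.59 deg


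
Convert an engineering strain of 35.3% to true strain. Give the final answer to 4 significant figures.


epsilon_true = ln(1 + epsilon_eng)
epsilon_true = ln(1 + 0.353)
epsilon_true = 0.3023


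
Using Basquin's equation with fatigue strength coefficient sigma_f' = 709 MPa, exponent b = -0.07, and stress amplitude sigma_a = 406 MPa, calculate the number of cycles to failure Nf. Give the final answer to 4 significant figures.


sigma_a = sigma_f' * (2*Nf)^b
2*Nf = (sigma_a / sigma_f')^(1/b)
2*Nf = (406 / 709)^(1/-0.07)
2*Nf = 2876.47
Nf = 1438 cycles


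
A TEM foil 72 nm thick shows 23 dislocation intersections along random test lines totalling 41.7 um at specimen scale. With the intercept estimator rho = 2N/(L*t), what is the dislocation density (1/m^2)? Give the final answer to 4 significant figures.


rho = 2N / (L * t)
L = 41.7 um = 4.17e-05 m, t = 72 nm = 7.2e-08 m
rho = 2 * 23 / (4.17e-05 * 7.2e-08)
rho = 1.532e+13 1/m^2


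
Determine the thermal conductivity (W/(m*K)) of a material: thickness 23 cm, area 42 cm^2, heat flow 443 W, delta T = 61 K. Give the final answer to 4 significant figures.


k = Q*L / (A*dT)
L = 0.23 m, A = 4.2e-03 m^2
k = 443 * 0.23 / (4.2e-03 * 61)
k = 397.7 W/(m*K)


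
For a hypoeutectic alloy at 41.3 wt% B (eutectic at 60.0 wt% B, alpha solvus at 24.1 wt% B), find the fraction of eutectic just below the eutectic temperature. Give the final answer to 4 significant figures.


f_primary = (C_e - C0) / (C_e - C_alpha_max)
f_primary = (60.0 - 41.3) / (60.0 - 24.1)
f_primary = 0.520891
f_eutectic = 1 - 0.520891 = 0.4791


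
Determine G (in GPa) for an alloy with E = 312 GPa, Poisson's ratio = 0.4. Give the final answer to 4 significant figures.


G = E / (2*(1+nu))
G = 312 / (2*(1+0.4))
G = 111.4 GPa


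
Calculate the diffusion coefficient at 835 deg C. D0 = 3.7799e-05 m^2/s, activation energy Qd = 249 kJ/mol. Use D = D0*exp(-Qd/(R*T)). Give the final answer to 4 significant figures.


D = D0 * exp(-Qd / (R*T))
T = 1108.15 K
D = 3.7799e-05 * exp(-249e3 / (8.314 * 1108.15))
D = 6.918e-17 m^2/s


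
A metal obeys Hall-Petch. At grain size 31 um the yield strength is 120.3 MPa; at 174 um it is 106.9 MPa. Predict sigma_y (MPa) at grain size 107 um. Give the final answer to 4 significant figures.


sigma_y = sigma0 + k / sqrt(d)
1/sqrt(d1) = 1/sqrt(3.1e-05) = 179.605;  1/sqrt(d2) = 75.8098
k = (sigma1 - sigma2) / (1/sqrt(d1) - 1/sqrt(d2)) = (120.3 - 106.9) / (179.605 - 75.8098) = 0.1291 MPa*m^0.5
sigma0 = sigma1 - k/sqrt(d1) = 120.3 - 0.1291*179.605 = 97.113 MPa
sigma_y(d3) = 97.113 + 0.1291 / sqrt(1.07e-04) = 109.6 MPa


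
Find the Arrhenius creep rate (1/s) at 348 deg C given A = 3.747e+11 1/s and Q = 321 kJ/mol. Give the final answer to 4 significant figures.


rate = A * exp(-Q / (R*T))
T = 348 + 273.15 = 621.15 K
rate = 3.747e+11 * exp(-321e3 / (8.314 * 621.15))
rate = 3.791e-16 1/s


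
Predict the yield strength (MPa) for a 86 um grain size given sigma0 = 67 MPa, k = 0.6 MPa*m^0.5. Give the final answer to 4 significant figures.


sigma_y = sigma0 + k / sqrt(d)
d = 86 um = 8.6e-05 m
sigma_y = 67 + 0.6 / sqrt(8.6e-05)
sigma_y = 131.7 MPa


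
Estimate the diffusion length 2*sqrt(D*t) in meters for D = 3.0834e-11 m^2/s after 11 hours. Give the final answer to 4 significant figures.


t = 11 hr = 39600 s
Diffusion length = 2*sqrt(D*t)
= 2*sqrt(3.0834e-11 * 39600)
= 2.21e-03 m


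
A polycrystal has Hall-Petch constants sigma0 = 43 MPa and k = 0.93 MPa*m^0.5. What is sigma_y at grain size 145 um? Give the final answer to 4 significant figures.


sigma_y = sigma0 + k / sqrt(d)
d = 145 um = 1.45e-04 m
sigma_y = 43 + 0.93 / sqrt(1.45e-04)
sigma_y = 120.2 MPa


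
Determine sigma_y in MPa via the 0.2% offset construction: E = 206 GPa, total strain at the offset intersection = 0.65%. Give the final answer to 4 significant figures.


Offset strain = 0.002
Elastic strain at yield = total_strain - offset = 6.5e-03 - 0.002 = 4.5e-03
sigma_y = E * elastic_strain = 206000 * 4.5e-03
sigma_y = 927 MPa


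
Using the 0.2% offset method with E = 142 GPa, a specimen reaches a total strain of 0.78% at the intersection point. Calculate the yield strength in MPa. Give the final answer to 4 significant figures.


Offset strain = 0.002
Elastic strain at yield = total_strain - offset = 7.8e-03 - 0.002 = 5.8e-03
sigma_y = E * elastic_strain = 142000 * 5.8e-03
sigma_y = 823.6 MPa


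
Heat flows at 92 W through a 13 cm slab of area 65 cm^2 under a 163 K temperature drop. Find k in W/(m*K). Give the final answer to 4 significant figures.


k = Q*L / (A*dT)
L = 0.13 m, A = 6.5e-03 m^2
k = 92 * 0.13 / (6.5e-03 * 163)
k = 11.29 W/(m*K)


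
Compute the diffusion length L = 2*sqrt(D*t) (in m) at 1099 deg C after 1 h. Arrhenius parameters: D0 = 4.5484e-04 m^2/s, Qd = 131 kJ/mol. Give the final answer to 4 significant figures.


Step 1: D = D0 * exp(-Qd/(R*T))
T = 1372.15 K
D = 4.5484e-04 * exp(-131e3 / (8.314 * 1372.15)) = 4.68603e-09 m^2/s
Step 2: L = 2*sqrt(D*t)
t = 1 h = 3600 s
L = 2*sqrt(4.68603e-09 * 3600) = 8.215e-03 m


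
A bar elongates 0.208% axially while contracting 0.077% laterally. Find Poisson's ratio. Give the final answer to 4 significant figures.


nu = -epsilon_lat / epsilon_axial
Lateral strain is contraction (negative), so using magnitudes:
nu = 0.077 / 0.208
nu = 0.3702


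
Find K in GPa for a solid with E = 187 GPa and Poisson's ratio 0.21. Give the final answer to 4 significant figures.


K = E / (3*(1-2*nu))
K = 187 / (3*(1-2*0.21))
K = 107.5 GPa


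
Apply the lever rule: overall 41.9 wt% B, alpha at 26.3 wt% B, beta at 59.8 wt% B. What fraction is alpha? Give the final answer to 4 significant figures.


f_alpha = (C_beta - C0) / (C_beta - C_alpha)
f_alpha = (59.8 - 41.9) / (59.8 - 26.3)
f_alpha = 0.5343


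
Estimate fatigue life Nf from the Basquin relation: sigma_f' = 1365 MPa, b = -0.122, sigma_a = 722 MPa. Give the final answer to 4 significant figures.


sigma_a = sigma_f' * (2*Nf)^b
2*Nf = (sigma_a / sigma_f')^(1/b)
2*Nf = (722 / 1365)^(1/-0.122)
2*Nf = 185.002
Nf = 92.5 cycles


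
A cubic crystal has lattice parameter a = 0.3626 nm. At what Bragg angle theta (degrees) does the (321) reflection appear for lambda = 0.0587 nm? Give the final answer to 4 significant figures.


d = a / sqrt(h^2+k^2+l^2)
d = 0.3626 / sqrt(14) = 0.0969089 nm
lambda = 2*d*sin(theta)  =>  sin(theta) = lambda / (2*d)
sin(theta) = 0.0587 / (2 * 0.0969089) = 0.302862
theta = 17.63 deg


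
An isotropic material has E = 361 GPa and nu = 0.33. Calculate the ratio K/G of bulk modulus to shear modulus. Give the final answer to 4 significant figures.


G = E / (2*(1+nu))
G = 361 / (2*(1+0.33)) = 135.714 GPa
K = E / (3*(1-2*nu))
K = 361 / (3*(1-2*0.33)) = 353.922 GPa
K/G = 353.922 / 135.714 = 2.608


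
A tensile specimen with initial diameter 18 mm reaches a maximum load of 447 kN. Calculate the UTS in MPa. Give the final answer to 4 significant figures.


A0 = pi*(d/2)^2 = pi*(18/2)^2 = 254.469 mm^2
UTS = F_max / A0 = 447*1000 / 254.469
UTS = 1757 MPa


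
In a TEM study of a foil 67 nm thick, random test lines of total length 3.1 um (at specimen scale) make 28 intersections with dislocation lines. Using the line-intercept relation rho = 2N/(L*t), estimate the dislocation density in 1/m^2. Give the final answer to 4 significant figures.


rho = 2N / (L * t)
L = 3.1 um = 3.1e-06 m, t = 67 nm = 6.7e-08 m
rho = 2 * 28 / (3.1e-06 * 6.7e-08)
rho = 2.696e+14 1/m^2


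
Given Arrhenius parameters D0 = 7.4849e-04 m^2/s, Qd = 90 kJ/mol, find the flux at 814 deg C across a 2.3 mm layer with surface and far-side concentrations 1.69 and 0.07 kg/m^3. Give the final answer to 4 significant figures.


Step 1: D = D0 * exp(-Qd/(R*T))
T = 814 + 273.15 = 1087.15 K
D = 7.4849e-04 * exp(-90e3 / (8.314 * 1087.15)) = 3.54627e-08 m^2/s
Step 2: J = D * (C1 - C2) / dx
J = 3.54627e-08 * (1.69 - 0.07) / 2.3e-03
J = 2.498e-05 kg/(m^2*s)


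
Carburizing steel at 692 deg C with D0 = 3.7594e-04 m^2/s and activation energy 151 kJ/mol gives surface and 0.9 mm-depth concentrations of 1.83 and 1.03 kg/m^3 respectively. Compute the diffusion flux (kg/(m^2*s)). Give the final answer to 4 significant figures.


Step 1: D = D0 * exp(-Qd/(R*T))
T = 692 + 273.15 = 965.15 K
D = 3.7594e-04 * exp(-151e3 / (8.314 * 965.15)) = 2.52691e-12 m^2/s
Step 2: J = D * (C1 - C2) / dx
J = 2.52691e-12 * (1.83 - 1.03) / 9e-04
J = 2.246e-09 kg/(m^2*s)


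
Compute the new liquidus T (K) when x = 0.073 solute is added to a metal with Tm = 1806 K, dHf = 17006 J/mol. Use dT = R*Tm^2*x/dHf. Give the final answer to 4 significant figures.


dT = R*Tm^2*x / dHf
dT = 8.314 * 1806^2 * 0.073 / 17006
dT = 116.404 K
T_new = 1806 - 116.404 = 1690 K


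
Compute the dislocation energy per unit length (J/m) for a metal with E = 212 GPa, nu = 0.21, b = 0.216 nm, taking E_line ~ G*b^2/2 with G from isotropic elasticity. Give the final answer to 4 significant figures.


Step 1: G = E / (2*(1+nu))
G = 212 / (2*(1+0.21)) = 87.6033 GPa = 8.76033e+10 Pa
Step 2: E_line = G*b^2/2
b = 0.216 nm = 2.16e-10 m
E_line = 0.5 * 8.76033e+10 * (2.16e-10)^2 = 2.044e-09 J/m


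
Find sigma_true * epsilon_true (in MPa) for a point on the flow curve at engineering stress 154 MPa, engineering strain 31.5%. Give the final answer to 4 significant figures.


sigma_true = sigma_eng * (1 + epsilon_eng)
sigma_true = 154 * (1 + 0.315) = 202.51 MPa
epsilon_true = ln(1 + epsilon_eng)
epsilon_true = ln(1 + 0.315) = 0.273837
sigma_true * epsilon_true = 202.51 * 0.273837 = 55.45 MPa


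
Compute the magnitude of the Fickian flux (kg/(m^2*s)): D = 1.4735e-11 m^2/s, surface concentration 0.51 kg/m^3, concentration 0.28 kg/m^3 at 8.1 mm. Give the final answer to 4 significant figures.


J = -D * (dC/dx) = D * (C1 - C2) / dx
J = 1.4735e-11 * (0.51 - 0.28) / 8.1e-03
J = 4.184e-10 kg/(m^2*s)


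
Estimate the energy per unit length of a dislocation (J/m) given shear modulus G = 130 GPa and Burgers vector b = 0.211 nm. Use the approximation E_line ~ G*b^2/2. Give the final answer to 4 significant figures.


E = G*b^2/2
b = 0.211 nm = 2.11e-10 m
G = 130 GPa = 1.3e+11 Pa
E = 0.5 * 1.3e+11 * (2.11e-10)^2
E = 2.894e-09 J/m


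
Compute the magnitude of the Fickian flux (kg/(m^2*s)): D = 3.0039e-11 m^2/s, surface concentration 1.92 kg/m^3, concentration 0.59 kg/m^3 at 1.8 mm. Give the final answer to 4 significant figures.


J = -D * (dC/dx) = D * (C1 - C2) / dx
J = 3.0039e-11 * (1.92 - 0.59) / 1.8e-03
J = 2.22e-08 kg/(m^2*s)


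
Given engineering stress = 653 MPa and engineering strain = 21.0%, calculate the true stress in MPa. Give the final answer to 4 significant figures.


sigma_true = sigma_eng * (1 + epsilon_eng)
sigma_true = 653 * (1 + 0.21)
sigma_true = 790.1 MPa


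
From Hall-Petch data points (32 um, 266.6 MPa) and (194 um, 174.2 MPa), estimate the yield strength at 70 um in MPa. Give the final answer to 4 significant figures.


sigma_y = sigma0 + k / sqrt(d)
1/sqrt(d1) = 1/sqrt(3.2e-05) = 176.777;  1/sqrt(d2) = 71.7958
k = (sigma1 - sigma2) / (1/sqrt(d1) - 1/sqrt(d2)) = (266.6 - 174.2) / (176.777 - 71.7958) = 0.88016 MPa*m^0.5
sigma0 = sigma1 - k/sqrt(d1) = 266.6 - 0.88016*176.777 = 111.008 MPa
sigma_y(d3) = 111.008 + 0.88016 / sqrt(7e-05) = 216.2 MPa


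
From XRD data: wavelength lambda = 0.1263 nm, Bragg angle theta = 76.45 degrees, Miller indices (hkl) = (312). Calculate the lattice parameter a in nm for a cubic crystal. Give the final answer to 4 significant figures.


d = lambda / (2*sin(theta))
d = 0.1263 / (2*sin(76.45 deg))
d = 0.0649581 nm
a = d * sqrt(h^2+k^2+l^2) = 0.0649581 * sqrt(14)
a = 0.2431 nm


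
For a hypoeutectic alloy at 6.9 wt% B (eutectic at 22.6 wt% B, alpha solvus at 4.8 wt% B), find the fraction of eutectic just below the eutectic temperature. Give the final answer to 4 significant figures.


f_primary = (C_e - C0) / (C_e - C_alpha_max)
f_primary = (22.6 - 6.9) / (22.6 - 4.8)
f_primary = 0.882022
f_eutectic = 1 - 0.882022 = 0.118


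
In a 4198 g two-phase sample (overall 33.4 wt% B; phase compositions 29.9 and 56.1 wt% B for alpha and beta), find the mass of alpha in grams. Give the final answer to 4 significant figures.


f_alpha = (C_beta - C0) / (C_beta - C_alpha)
f_alpha = (56.1 - 33.4) / (56.1 - 29.9) = 0.866412
m_alpha = f_alpha * m_total = 0.866412 * 4198 = 3637 g


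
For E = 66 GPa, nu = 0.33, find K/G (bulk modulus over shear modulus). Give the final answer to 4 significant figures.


G = E / (2*(1+nu))
G = 66 / (2*(1+0.33)) = 24.812 GPa
K = E / (3*(1-2*nu))
K = 66 / (3*(1-2*0.33)) = 64.7059 GPa
K/G = 64.7059 / 24.812 = 2.608


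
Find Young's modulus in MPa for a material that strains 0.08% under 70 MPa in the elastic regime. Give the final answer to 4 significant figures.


E = sigma / epsilon
epsilon = 0.08% = 8e-04
E = 70 / 8e-04
E = 87500 MPa


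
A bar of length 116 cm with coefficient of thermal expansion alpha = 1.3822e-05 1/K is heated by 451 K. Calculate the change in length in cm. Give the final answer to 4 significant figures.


dL = L0 * alpha * dT
dL = 116 * 1.3822e-05 * 451
dL = 0.7231 cm


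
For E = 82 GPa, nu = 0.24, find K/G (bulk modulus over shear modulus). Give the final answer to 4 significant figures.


G = E / (2*(1+nu))
G = 82 / (2*(1+0.24)) = 33.0645 GPa
K = E / (3*(1-2*nu))
K = 82 / (3*(1-2*0.24)) = 52.5641 GPa
K/G = 52.5641 / 33.0645 = 1.59


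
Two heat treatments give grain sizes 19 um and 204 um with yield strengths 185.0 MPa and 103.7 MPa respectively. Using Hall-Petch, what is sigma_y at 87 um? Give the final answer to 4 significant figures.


sigma_y = sigma0 + k / sqrt(d)
1/sqrt(d1) = 1/sqrt(1.9e-05) = 229.416;  1/sqrt(d2) = 70.014
k = (sigma1 - sigma2) / (1/sqrt(d1) - 1/sqrt(d2)) = (185.0 - 103.7) / (229.416 - 70.014) = 0.510032 MPa*m^0.5
sigma0 = sigma1 - k/sqrt(d1) = 185.0 - 0.510032*229.416 = 67.9906 MPa
sigma_y(d3) = 67.9906 + 0.510032 / sqrt(8.7e-05) = 122.7 MPa


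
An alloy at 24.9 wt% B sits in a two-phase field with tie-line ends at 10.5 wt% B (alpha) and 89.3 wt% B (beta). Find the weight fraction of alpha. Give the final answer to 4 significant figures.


f_alpha = (C_beta - C0) / (C_beta - C_alpha)
f_alpha = (89.3 - 24.9) / (89.3 - 10.5)
f_alpha = 0.8173


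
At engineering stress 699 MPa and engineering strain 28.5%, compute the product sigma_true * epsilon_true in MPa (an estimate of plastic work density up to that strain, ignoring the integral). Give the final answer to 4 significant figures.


sigma_true = sigma_eng * (1 + epsilon_eng)
sigma_true = 699 * (1 + 0.285) = 898.215 MPa
epsilon_true = ln(1 + epsilon_eng)
epsilon_true = ln(1 + 0.285) = 0.250759
sigma_true * epsilon_true = 898.215 * 0.250759 = 225.2 MPa


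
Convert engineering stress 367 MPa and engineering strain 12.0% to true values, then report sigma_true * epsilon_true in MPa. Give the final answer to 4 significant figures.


sigma_true = sigma_eng * (1 + epsilon_eng)
sigma_true = 367 * (1 + 0.12) = 411.04 MPa
epsilon_true = ln(1 + epsilon_eng)
epsilon_true = ln(1 + 0.12) = 0.113329
sigma_true * epsilon_true = 411.04 * 0.113329 = 46.58 MPa


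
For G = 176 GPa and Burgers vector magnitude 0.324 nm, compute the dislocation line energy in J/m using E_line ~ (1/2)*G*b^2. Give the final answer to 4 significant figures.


E = G*b^2/2
b = 0.324 nm = 3.24e-10 m
G = 176 GPa = 1.76e+11 Pa
E = 0.5 * 1.76e+11 * (3.24e-10)^2
E = 9.238e-09 J/m


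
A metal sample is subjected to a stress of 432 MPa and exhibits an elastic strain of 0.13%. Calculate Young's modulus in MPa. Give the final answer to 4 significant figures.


E = sigma / epsilon
epsilon = 0.13% = 1.3e-03
E = 432 / 1.3e-03
E = 332300 MPa


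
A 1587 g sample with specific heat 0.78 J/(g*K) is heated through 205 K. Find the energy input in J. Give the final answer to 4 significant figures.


Q = m * cp * dT
Q = 1587 * 0.78 * 205
Q = 253800 J


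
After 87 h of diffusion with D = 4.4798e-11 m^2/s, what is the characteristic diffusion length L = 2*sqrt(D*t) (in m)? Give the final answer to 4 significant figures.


t = 87 hr = 313200 s
Diffusion length = 2*sqrt(D*t)
= 2*sqrt(4.4798e-11 * 313200)
= 7.492e-03 m


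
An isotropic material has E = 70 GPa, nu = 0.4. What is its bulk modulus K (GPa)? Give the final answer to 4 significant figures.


K = E / (3*(1-2*nu))
K = 70 / (3*(1-2*0.4))
K = 116.7 GPa


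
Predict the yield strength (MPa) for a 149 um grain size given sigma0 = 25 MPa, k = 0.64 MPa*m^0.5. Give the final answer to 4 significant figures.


sigma_y = sigma0 + k / sqrt(d)
d = 149 um = 1.49e-04 m
sigma_y = 25 + 0.64 / sqrt(1.49e-04)
sigma_y = 77.43 MPa


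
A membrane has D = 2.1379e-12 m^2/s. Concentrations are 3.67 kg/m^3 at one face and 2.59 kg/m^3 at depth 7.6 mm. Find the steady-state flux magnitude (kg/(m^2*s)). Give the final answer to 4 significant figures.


J = -D * (dC/dx) = D * (C1 - C2) / dx
J = 2.1379e-12 * (3.67 - 2.59) / 7.6e-03
J = 3.038e-10 kg/(m^2*s)


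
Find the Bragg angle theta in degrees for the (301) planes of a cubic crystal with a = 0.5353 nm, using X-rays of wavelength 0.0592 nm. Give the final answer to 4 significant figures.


d = a / sqrt(h^2+k^2+l^2)
d = 0.5353 / sqrt(10) = 0.169277 nm
lambda = 2*d*sin(theta)  =>  sin(theta) = lambda / (2*d)
sin(theta) = 0.0592 / (2 * 0.169277) = 0.174862
theta = 10.07 deg


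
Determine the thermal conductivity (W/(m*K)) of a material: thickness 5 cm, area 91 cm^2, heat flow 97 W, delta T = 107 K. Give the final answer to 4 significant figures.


k = Q*L / (A*dT)
L = 0.05 m, A = 9.1e-03 m^2
k = 97 * 0.05 / (9.1e-03 * 107)
k = 4.981 W/(m*K)


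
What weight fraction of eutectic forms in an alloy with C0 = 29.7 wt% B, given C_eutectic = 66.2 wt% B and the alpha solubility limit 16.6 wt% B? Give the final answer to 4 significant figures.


f_primary = (C_e - C0) / (C_e - C_alpha_max)
f_primary = (66.2 - 29.7) / (66.2 - 16.6)
f_primary = 0.735887
f_eutectic = 1 - 0.735887 = 0.2641


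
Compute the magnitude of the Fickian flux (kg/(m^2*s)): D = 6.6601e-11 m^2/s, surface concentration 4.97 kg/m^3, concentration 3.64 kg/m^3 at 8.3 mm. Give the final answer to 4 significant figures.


J = -D * (dC/dx) = D * (C1 - C2) / dx
J = 6.6601e-11 * (4.97 - 3.64) / 8.3e-03
J = 1.067e-08 kg/(m^2*s)


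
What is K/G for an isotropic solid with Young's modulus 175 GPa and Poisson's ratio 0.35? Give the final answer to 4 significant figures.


G = E / (2*(1+nu))
G = 175 / (2*(1+0.35)) = 64.8148 GPa
K = E / (3*(1-2*nu))
K = 175 / (3*(1-2*0.35)) = 194.444 GPa
K/G = 194.444 / 64.8148 = 3


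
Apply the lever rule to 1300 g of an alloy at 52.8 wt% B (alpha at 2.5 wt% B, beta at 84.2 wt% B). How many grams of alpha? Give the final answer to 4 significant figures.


f_alpha = (C_beta - C0) / (C_beta - C_alpha)
f_alpha = (84.2 - 52.8) / (84.2 - 2.5) = 0.384333
m_alpha = f_alpha * m_total = 0.384333 * 1300 = 499.6 g


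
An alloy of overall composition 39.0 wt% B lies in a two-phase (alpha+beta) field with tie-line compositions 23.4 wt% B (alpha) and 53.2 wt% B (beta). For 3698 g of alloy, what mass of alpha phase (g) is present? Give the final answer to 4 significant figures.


f_alpha = (C_beta - C0) / (C_beta - C_alpha)
f_alpha = (53.2 - 39.0) / (53.2 - 23.4) = 0.47651
m_alpha = f_alpha * m_total = 0.47651 * 3698 = 1762 g


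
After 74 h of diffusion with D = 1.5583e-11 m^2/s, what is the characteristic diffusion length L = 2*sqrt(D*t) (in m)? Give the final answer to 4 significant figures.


t = 74 hr = 266400 s
Diffusion length = 2*sqrt(D*t)
= 2*sqrt(1.5583e-11 * 266400)
= 4.075e-03 m


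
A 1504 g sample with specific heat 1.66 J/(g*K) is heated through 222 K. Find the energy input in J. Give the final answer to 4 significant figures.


Q = m * cp * dT
Q = 1504 * 1.66 * 222
Q = 554300 J


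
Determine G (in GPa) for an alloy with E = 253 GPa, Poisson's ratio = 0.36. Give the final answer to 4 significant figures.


G = E / (2*(1+nu))
G = 253 / (2*(1+0.36))
G = 93.01 GPa


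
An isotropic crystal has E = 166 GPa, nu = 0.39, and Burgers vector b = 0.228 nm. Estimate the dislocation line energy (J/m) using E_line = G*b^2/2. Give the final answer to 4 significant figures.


Step 1: G = E / (2*(1+nu))
G = 166 / (2*(1+0.39)) = 59.7122 GPa = 5.97122e+10 Pa
Step 2: E_line = G*b^2/2
b = 0.228 nm = 2.28e-10 m
E_line = 0.5 * 5.97122e+10 * (2.28e-10)^2 = 1.552e-09 J/m


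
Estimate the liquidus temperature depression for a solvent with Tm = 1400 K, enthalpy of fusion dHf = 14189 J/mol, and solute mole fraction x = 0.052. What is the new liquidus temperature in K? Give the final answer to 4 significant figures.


dT = R*Tm^2*x / dHf
dT = 8.314 * 1400^2 * 0.052 / 14189
dT = 59.7197 K
T_new = 1400 - 59.7197 = 1340 K


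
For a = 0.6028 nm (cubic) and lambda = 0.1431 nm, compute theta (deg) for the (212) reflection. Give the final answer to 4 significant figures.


d = a / sqrt(h^2+k^2+l^2)
d = 0.6028 / sqrt(9) = 0.200933 nm
lambda = 2*d*sin(theta)  =>  sin(theta) = lambda / (2*d)
sin(theta) = 0.1431 / (2 * 0.200933) = 0.356088
theta = 20.86 deg


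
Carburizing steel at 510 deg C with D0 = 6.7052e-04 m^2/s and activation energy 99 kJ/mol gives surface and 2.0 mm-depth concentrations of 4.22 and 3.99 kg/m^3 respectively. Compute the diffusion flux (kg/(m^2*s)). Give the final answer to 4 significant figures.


Step 1: D = D0 * exp(-Qd/(R*T))
T = 510 + 273.15 = 783.15 K
D = 6.7052e-04 * exp(-99e3 / (8.314 * 783.15)) = 1.67132e-10 m^2/s
Step 2: J = D * (C1 - C2) / dx
J = 1.67132e-10 * (4.22 - 3.99) / 2e-03
J = 1.922e-08 kg/(m^2*s)


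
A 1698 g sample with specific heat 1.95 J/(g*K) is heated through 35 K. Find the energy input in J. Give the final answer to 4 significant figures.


Q = m * cp * dT
Q = 1698 * 1.95 * 35
Q = 115900 J


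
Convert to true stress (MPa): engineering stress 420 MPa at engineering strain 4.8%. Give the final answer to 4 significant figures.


sigma_true = sigma_eng * (1 + epsilon_eng)
sigma_true = 420 * (1 + 0.048)
sigma_true = 440.2 MPa


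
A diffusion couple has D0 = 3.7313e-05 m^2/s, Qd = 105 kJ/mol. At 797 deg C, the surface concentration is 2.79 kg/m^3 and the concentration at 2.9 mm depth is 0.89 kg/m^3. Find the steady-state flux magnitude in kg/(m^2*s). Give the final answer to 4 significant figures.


Step 1: D = D0 * exp(-Qd/(R*T))
T = 797 + 273.15 = 1070.15 K
D = 3.7313e-05 * exp(-105e3 / (8.314 * 1070.15)) = 2.79618e-10 m^2/s
Step 2: J = D * (C1 - C2) / dx
J = 2.79618e-10 * (2.79 - 0.89) / 2.9e-03
J = 1.832e-07 kg/(m^2*s)


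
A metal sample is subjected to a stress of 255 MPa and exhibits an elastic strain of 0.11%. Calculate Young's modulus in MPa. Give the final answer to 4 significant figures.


E = sigma / epsilon
epsilon = 0.11% = 1.1e-03
E = 255 / 1.1e-03
E = 231800 MPa


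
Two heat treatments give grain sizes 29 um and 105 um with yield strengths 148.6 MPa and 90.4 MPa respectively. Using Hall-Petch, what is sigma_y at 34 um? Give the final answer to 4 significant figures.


sigma_y = sigma0 + k / sqrt(d)
1/sqrt(d1) = 1/sqrt(2.9e-05) = 185.695;  1/sqrt(d2) = 97.59
k = (sigma1 - sigma2) / (1/sqrt(d1) - 1/sqrt(d2)) = (148.6 - 90.4) / (185.695 - 97.59) = 0.660573 MPa*m^0.5
sigma0 = sigma1 - k/sqrt(d1) = 148.6 - 0.660573*185.695 = 25.9347 MPa
sigma_y(d3) = 25.9347 + 0.660573 / sqrt(3.4e-05) = 139.2 MPa


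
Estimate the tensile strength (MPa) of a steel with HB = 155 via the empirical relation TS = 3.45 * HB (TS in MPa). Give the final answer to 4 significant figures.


TS (MPa) = 3.45 * HB
TS = 3.45 * 155
TS = 534.8 MPa


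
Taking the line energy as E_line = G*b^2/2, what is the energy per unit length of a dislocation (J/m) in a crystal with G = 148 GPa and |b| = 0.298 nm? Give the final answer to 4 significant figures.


E = G*b^2/2
b = 0.298 nm = 2.98e-10 m
G = 148 GPa = 1.48e+11 Pa
E = 0.5 * 1.48e+11 * (2.98e-10)^2
E = 6.571e-09 J/m


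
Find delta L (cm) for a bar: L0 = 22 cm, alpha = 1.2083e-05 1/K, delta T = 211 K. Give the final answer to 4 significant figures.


dL = L0 * alpha * dT
dL = 22 * 1.2083e-05 * 211
dL = 0.05609 cm


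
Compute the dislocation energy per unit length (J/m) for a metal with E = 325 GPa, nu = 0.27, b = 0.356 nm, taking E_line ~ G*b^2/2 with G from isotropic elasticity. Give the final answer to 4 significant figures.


Step 1: G = E / (2*(1+nu))
G = 325 / (2*(1+0.27)) = 127.953 GPa = 1.27953e+11 Pa
Step 2: E_line = G*b^2/2
b = 0.356 nm = 3.56e-10 m
E_line = 0.5 * 1.27953e+11 * (3.56e-10)^2 = 8.108e-09 J/m


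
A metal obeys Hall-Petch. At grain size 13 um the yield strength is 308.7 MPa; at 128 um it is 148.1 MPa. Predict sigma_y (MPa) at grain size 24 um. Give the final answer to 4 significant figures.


sigma_y = sigma0 + k / sqrt(d)
1/sqrt(d1) = 1/sqrt(1.3e-05) = 277.35;  1/sqrt(d2) = 88.3883
k = (sigma1 - sigma2) / (1/sqrt(d1) - 1/sqrt(d2)) = (308.7 - 148.1) / (277.35 - 88.3883) = 0.849907 MPa*m^0.5
sigma0 = sigma1 - k/sqrt(d1) = 308.7 - 0.849907*277.35 = 72.9781 MPa
sigma_y(d3) = 72.9781 + 0.849907 / sqrt(2.4e-05) = 246.5 MPa


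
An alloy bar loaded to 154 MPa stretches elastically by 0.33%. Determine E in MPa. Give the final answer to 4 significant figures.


E = sigma / epsilon
epsilon = 0.33% = 3.3e-03
E = 154 / 3.3e-03
E = 46670 MPa


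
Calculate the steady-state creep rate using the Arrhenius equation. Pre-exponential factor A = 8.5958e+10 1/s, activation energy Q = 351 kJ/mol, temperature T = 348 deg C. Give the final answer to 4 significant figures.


rate = A * exp(-Q / (R*T))
T = 348 + 273.15 = 621.15 K
rate = 8.5958e+10 * exp(-351e3 / (8.314 * 621.15))
rate = 2.609e-19 1/s


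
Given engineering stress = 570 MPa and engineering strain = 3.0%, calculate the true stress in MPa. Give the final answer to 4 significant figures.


sigma_true = sigma_eng * (1 + epsilon_eng)
sigma_true = 570 * (1 + 0.03)
sigma_true = 587.1 MPa


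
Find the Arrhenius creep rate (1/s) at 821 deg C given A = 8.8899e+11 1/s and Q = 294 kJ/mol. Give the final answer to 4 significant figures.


rate = A * exp(-Q / (R*T))
T = 821 + 273.15 = 1094.15 K
rate = 8.8899e+11 * exp(-294e3 / (8.314 * 1094.15))
rate = 8.182e-03 1/s


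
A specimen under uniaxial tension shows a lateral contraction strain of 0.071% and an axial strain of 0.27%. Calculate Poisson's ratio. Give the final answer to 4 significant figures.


nu = -epsilon_lat / epsilon_axial
Lateral strain is contraction (negative), so using magnitudes:
nu = 0.071 / 0.27
nu = 0.263


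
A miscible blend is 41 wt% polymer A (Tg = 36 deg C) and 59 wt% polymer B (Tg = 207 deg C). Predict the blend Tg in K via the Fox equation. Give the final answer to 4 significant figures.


1/Tg = w1/Tg1 + w2/Tg2 (in Kelvin)
Tg1 = 309.15 K, Tg2 = 480.15 K
1/Tg = 0.41/309.15 + 0.59/480.15
Tg = 391.4 K


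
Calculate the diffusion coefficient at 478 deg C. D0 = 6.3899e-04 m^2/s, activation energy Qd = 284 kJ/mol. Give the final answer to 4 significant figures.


D = D0 * exp(-Qd / (R*T))
T = 751.15 K
D = 6.3899e-04 * exp(-284e3 / (8.314 * 751.15))
D = 1.136e-23 m^2/s


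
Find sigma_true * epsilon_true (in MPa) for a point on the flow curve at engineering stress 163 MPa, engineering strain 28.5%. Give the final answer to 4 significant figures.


sigma_true = sigma_eng * (1 + epsilon_eng)
sigma_true = 163 * (1 + 0.285) = 209.455 MPa
epsilon_true = ln(1 + epsilon_eng)
epsilon_true = ln(1 + 0.285) = 0.250759
sigma_true * epsilon_true = 209.455 * 0.250759 = 52.52 MPa


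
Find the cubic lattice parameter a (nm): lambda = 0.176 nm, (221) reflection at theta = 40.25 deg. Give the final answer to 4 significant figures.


d = lambda / (2*sin(theta))
d = 0.176 / (2*sin(40.25 deg))
d = 0.136197 nm
a = d * sqrt(h^2+k^2+l^2) = 0.136197 * sqrt(9)
a = 0.4086 nm


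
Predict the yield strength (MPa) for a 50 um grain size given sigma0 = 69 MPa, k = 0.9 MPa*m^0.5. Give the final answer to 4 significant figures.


sigma_y = sigma0 + k / sqrt(d)
d = 50 um = 5e-05 m
sigma_y = 69 + 0.9 / sqrt(5e-05)
sigma_y = 196.3 MPa


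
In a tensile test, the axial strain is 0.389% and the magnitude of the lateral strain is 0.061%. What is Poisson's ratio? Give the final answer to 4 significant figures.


nu = -epsilon_lat / epsilon_axial
Lateral strain is contraction (negative), so using magnitudes:
nu = 0.061 / 0.389
nu = 0.1568


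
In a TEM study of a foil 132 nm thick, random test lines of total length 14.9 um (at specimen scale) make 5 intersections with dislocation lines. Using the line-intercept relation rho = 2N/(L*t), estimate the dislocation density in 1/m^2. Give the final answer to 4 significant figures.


rho = 2N / (L * t)
L = 14.9 um = 1.49e-05 m, t = 132 nm = 1.32e-07 m
rho = 2 * 5 / (1.49e-05 * 1.32e-07)
rho = 5.084e+12 1/m^2


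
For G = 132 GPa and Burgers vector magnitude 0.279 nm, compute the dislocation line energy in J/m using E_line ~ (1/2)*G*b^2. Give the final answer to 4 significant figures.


E = G*b^2/2
b = 0.279 nm = 2.79e-10 m
G = 132 GPa = 1.32e+11 Pa
E = 0.5 * 1.32e+11 * (2.79e-10)^2
E = 5.138e-09 J/m


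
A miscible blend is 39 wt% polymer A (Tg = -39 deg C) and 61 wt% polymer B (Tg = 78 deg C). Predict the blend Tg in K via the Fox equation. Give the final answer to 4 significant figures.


1/Tg = w1/Tg1 + w2/Tg2 (in Kelvin)
Tg1 = 234.15 K, Tg2 = 351.15 K
1/Tg = 0.39/234.15 + 0.61/351.15
Tg = 293.9 K


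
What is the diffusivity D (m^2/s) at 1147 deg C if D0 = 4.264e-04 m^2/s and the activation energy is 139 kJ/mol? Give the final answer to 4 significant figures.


D = D0 * exp(-Qd / (R*T))
T = 1420.15 K
D = 4.264e-04 * exp(-139e3 / (8.314 * 1420.15))
D = 3.289e-09 m^2/s


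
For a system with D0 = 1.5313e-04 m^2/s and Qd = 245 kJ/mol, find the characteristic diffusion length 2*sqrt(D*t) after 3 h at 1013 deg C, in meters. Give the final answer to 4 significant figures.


Step 1: D = D0 * exp(-Qd/(R*T))
T = 1286.15 K
D = 1.5313e-04 * exp(-245e3 / (8.314 * 1286.15)) = 1.71582e-14 m^2/s
Step 2: L = 2*sqrt(D*t)
t = 3 h = 10800 s
L = 2*sqrt(1.71582e-14 * 10800) = 2.723e-05 m


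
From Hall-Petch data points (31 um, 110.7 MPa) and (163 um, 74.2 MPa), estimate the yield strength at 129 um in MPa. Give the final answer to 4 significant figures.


sigma_y = sigma0 + k / sqrt(d)
1/sqrt(d1) = 1/sqrt(3.1e-05) = 179.605;  1/sqrt(d2) = 78.326
k = (sigma1 - sigma2) / (1/sqrt(d1) - 1/sqrt(d2)) = (110.7 - 74.2) / (179.605 - 78.326) = 0.36039 MPa*m^0.5
sigma0 = sigma1 - k/sqrt(d1) = 110.7 - 0.36039*179.605 = 45.9721 MPa
sigma_y(d3) = 45.9721 + 0.36039 / sqrt(1.29e-04) = 77.7 MPa


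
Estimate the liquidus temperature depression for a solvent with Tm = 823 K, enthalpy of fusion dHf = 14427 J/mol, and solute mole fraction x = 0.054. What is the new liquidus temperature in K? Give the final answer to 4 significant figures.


dT = R*Tm^2*x / dHf
dT = 8.314 * 823^2 * 0.054 / 14427
dT = 21.0779 K
T_new = 823 - 21.0779 = 801.9 K


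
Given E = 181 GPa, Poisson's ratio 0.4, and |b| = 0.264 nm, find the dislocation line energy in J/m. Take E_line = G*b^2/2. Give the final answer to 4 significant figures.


Step 1: G = E / (2*(1+nu))
G = 181 / (2*(1+0.4)) = 64.6429 GPa = 6.46429e+10 Pa
Step 2: E_line = G*b^2/2
b = 0.264 nm = 2.64e-10 m
E_line = 0.5 * 6.46429e+10 * (2.64e-10)^2 = 2.253e-09 J/m


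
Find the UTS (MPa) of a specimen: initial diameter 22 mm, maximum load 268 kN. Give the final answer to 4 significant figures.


A0 = pi*(d/2)^2 = pi*(22/2)^2 = 380.133 mm^2
UTS = F_max / A0 = 268*1000 / 380.133
UTS = 705 MPa


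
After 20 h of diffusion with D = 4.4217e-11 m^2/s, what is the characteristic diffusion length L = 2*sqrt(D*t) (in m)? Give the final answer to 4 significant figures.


t = 20 hr = 72000 s
Diffusion length = 2*sqrt(D*t)
= 2*sqrt(4.4217e-11 * 72000)
= 3.569e-03 m


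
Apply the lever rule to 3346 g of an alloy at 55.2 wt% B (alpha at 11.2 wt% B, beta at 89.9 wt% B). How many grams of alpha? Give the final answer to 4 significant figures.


f_alpha = (C_beta - C0) / (C_beta - C_alpha)
f_alpha = (89.9 - 55.2) / (89.9 - 11.2) = 0.440915
m_alpha = f_alpha * m_total = 0.440915 * 3346 = 1475 g
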